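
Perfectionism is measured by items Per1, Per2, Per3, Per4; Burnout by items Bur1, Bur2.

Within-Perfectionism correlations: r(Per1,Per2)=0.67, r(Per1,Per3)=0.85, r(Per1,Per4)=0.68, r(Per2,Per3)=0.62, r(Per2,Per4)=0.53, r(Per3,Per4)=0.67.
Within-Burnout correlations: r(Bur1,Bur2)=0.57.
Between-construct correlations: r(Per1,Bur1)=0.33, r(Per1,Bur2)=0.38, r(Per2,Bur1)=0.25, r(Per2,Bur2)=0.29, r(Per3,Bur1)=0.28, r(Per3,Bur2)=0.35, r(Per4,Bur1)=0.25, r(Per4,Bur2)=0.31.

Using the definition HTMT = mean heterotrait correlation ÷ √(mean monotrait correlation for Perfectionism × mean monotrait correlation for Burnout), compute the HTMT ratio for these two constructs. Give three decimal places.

0.494

Mean heterotrait r = 2.44/8 = 0.3050.
Mean within-Per = 4.02/6 = 0.6700; mean within-Bur = 0.57/1 = 0.5700.
Geometric mean = √(0.6700 × 0.5700) = 0.6180.
HTMT = 0.3050 / 0.6180 = 0.494.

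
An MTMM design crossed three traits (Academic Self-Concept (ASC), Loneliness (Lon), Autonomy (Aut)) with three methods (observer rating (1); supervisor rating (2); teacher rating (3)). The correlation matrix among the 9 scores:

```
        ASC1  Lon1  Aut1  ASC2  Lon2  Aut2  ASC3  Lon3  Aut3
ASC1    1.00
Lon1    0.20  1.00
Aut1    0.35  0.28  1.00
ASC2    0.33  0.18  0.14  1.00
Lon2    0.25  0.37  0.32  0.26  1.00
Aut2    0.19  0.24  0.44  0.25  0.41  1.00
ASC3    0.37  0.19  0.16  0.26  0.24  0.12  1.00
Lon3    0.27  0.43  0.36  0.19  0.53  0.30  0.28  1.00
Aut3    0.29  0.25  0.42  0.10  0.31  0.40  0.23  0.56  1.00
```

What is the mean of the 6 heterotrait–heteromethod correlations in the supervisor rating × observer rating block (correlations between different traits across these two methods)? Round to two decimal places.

0.22

HTHM values (method 2 × method 1): 0.18, 0.14, 0.25, 0.32, 0.19, 0.24; mean = 1.32/6 = 0.22.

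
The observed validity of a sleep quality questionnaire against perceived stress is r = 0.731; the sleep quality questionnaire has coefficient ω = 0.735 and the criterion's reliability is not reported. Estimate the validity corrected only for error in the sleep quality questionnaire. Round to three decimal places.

Single correction: r_c = r_obs / √r_xx = 0.731 / √0.735 = 0.731 / 0.8573 ≈ 0.853.

0.853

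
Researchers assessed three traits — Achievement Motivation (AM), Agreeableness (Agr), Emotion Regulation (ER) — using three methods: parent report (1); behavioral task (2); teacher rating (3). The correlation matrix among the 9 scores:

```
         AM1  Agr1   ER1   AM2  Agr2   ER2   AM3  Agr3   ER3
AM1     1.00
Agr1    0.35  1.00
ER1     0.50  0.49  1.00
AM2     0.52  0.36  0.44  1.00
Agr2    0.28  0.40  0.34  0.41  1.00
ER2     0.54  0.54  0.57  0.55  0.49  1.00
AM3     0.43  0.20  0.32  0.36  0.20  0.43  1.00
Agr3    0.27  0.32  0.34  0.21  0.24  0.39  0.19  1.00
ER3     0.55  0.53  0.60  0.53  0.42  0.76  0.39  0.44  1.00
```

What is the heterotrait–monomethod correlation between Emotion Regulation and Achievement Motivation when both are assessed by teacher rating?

Different traits, same method: r(ER3, AM3) = 0.39.

0.39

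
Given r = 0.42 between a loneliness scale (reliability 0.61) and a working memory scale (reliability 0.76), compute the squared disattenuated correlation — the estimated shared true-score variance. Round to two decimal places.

Disattenuated r = 0.42 / √(0.61 × 0.76) = 0.42 / 0.6809 = 0.6168.
Shared true-score variance = 0.6168² = 0.3804 ≈ 0.38.

0.38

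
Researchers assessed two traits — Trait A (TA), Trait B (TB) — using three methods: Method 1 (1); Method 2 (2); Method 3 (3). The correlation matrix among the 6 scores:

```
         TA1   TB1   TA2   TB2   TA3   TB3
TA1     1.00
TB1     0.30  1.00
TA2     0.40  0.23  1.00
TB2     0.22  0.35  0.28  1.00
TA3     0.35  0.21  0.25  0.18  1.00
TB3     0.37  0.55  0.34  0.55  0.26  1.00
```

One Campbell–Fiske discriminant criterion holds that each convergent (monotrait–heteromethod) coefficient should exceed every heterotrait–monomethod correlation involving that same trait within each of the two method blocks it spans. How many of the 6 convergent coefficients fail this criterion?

1

Each convergent coefficient versus the relevant comparison correlations:
TA (methods 1·2): 0.40 vs {0.30, 0.28} → pass.
TA (methods 1·3): 0.35 vs {0.30, 0.26} → pass.
TA (methods 2·3): 0.25 vs {0.28, 0.26} → fail.
TB (methods 1·2): 0.35 vs {0.30, 0.28} → pass.
TB (methods 1·3): 0.55 vs {0.30, 0.26} → pass.
TB (methods 2·3): 0.55 vs {0.28, 0.26} → pass.
1 of 6 fail.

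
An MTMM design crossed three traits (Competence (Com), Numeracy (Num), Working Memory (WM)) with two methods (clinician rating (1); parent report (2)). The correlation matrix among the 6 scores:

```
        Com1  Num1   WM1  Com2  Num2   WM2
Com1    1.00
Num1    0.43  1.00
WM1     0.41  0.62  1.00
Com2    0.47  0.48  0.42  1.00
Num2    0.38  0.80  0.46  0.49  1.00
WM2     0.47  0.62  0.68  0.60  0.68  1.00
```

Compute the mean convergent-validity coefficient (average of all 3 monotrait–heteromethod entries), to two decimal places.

Convergent values: 0.47, 0.80, 0.68; mean = 1.95/3 = 0.65.

0.65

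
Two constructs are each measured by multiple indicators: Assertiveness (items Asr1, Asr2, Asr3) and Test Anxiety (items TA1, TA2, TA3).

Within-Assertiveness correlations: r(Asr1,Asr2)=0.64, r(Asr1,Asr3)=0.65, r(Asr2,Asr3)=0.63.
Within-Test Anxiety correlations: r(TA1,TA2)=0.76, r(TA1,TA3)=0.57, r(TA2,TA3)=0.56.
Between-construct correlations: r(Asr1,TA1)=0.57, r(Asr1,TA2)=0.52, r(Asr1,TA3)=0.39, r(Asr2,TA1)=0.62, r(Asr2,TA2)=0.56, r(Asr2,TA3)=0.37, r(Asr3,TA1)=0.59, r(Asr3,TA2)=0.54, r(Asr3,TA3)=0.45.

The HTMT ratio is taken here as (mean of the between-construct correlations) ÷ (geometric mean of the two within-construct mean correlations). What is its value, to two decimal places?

Mean between = 4.61/9 = 0.5122.
Mean within-Asr = 1.92/3 = 0.6400; mean within-TA = 1.89/3 = 0.6300.
Geometric mean = √(0.6400 × 0.6300) = 0.6350.
HTMT = 0.5122 / 0.6350 = 0.81.

0.81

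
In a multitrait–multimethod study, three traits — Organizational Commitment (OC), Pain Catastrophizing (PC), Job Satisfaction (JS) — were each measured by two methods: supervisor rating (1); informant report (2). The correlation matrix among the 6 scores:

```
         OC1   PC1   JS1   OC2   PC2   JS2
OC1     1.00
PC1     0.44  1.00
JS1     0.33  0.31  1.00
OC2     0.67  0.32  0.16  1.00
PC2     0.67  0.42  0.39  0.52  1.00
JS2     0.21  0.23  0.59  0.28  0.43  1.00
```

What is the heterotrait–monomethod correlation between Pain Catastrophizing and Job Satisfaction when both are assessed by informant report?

Different traits, same method: r(PC2, JS2) = 0.43.

0.43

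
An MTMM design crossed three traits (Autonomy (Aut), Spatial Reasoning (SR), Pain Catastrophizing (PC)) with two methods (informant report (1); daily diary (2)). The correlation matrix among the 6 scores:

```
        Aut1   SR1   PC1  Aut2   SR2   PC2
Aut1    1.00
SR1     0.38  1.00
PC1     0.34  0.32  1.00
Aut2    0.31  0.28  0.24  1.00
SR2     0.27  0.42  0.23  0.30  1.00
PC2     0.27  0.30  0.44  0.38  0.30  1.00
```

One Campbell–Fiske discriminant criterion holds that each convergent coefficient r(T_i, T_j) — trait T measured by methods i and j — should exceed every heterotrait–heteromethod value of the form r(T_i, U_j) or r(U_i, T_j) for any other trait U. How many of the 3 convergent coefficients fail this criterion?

0

Checking each validity diagonal entry against its comparison values:
Aut (methods 1·2): 0.31 vs {0.27, 0.28, 0.27, 0.24} → pass.
SR (methods 1·2): 0.42 vs {0.28, 0.27, 0.30, 0.23} → pass.
PC (methods 1·2): 0.44 vs {0.24, 0.27, 0.23, 0.30} → pass.
0 of 3 fail.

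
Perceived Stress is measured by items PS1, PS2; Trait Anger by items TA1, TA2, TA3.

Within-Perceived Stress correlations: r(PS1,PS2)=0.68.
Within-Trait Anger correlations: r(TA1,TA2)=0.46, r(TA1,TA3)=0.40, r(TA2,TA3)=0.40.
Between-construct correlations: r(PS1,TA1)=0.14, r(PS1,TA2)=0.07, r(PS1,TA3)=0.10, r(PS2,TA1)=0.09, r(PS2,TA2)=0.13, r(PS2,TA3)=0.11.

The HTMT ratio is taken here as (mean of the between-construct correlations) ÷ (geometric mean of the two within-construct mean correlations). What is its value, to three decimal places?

Mean between = 0.64/6 = 0.1067.
Mean within-PS = 0.68/1 = 0.6800; mean within-TA = 1.26/3 = 0.4200.
Geometric mean = √(0.6800 × 0.4200) = 0.5344.
HTMT = 0.1067 / 0.5344 = 0.200.

0.200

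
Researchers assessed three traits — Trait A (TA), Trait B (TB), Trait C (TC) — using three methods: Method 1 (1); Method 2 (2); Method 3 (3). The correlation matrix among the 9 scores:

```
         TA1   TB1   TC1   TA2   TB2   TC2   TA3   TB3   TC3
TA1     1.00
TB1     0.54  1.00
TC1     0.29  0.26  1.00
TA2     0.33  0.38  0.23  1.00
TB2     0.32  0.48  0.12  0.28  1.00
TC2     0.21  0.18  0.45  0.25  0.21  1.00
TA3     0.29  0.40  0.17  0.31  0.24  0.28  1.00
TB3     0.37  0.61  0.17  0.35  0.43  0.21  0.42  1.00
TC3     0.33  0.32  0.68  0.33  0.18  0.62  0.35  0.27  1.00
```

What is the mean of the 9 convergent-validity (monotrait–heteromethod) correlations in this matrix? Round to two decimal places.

Convergent values: 0.33, 0.29, 0.31, 0.48, 0.61, 0.43, 0.45, 0.68, 0.62; mean = 4.20/9 = 0.47.

0.47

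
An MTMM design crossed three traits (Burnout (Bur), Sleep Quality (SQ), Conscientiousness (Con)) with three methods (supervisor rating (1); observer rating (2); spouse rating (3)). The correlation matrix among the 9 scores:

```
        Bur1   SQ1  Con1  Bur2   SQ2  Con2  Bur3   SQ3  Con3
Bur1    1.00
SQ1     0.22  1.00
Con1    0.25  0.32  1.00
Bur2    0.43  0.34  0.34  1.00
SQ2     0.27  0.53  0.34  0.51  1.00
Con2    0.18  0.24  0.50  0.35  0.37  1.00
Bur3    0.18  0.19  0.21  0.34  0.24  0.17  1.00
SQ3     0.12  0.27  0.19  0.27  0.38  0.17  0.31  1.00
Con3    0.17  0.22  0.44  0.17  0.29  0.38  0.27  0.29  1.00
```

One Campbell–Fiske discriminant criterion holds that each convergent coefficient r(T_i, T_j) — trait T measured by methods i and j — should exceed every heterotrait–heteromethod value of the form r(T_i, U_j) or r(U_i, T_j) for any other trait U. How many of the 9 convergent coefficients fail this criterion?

1

Convergent coefficients and their comparison sets:
Bur (methods 1·2): 0.43 vs {0.27, 0.34, 0.18, 0.34} → pass.
Bur (methods 1·3): 0.18 vs {0.12, 0.19, 0.17, 0.21} → fail.
Bur (methods 2·3): 0.34 vs {0.27, 0.24, 0.17, 0.17} → pass.
SQ (methods 1·2): 0.53 vs {0.34, 0.27, 0.24, 0.34} → pass.
SQ (methods 1·3): 0.27 vs {0.19, 0.12, 0.22, 0.19} → pass.
SQ (methods 2·3): 0.38 vs {0.24, 0.27, 0.29, 0.17} → pass.
Con (methods 1·2): 0.50 vs {0.34, 0.18, 0.34, 0.24} → pass.
Con (methods 1·3): 0.44 vs {0.21, 0.17, 0.19, 0.22} → pass.
Con (methods 2·3): 0.38 vs {0.17, 0.17, 0.17, 0.29} → pass.
1 of 9 fail.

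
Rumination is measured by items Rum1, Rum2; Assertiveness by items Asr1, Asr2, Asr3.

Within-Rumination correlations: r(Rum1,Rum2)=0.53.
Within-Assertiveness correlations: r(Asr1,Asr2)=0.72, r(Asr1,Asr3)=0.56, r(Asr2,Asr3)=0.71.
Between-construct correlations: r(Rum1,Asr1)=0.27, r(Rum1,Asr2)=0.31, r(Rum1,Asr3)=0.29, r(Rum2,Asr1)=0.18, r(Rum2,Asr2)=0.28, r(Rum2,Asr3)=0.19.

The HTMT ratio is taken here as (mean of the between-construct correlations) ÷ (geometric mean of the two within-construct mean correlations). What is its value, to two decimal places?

Mean between = 1.52/6 = 0.2533.
Mean within-Rum = 0.53/1 = 0.5300; mean within-Asr = 1.99/3 = 0.6633.
Geometric mean = √(0.5300 × 0.6633) = 0.5929.
HTMT = 0.2533 / 0.5929 = 0.43.

0.43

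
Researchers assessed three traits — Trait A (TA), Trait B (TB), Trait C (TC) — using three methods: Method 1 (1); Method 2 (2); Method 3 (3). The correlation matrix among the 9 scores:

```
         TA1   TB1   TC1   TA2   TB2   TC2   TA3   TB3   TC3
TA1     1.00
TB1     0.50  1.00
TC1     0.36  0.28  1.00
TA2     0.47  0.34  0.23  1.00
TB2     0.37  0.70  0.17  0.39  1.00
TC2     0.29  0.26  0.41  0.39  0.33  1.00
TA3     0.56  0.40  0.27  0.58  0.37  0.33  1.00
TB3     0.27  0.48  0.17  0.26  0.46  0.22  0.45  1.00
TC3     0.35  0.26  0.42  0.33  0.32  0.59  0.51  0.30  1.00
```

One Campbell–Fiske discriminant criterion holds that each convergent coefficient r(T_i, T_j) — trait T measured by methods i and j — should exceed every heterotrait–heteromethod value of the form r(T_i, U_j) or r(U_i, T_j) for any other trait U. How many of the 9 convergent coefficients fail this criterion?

Convergent coefficients and their comparison sets:
TA (methods 1·2): 0.47 vs {0.37, 0.34, 0.29, 0.23} → pass.
TA (methods 1·3): 0.56 vs {0.27, 0.40, 0.35, 0.27} → pass.
TA (methods 2·3): 0.58 vs {0.26, 0.37, 0.33, 0.33} → pass.
TB (methods 1·2): 0.70 vs {0.34, 0.37, 0.26, 0.17} → pass.
TB (methods 1·3): 0.48 vs {0.40, 0.27, 0.26, 0.17} → pass.
TB (methods 2·3): 0.46 vs {0.37, 0.26, 0.32, 0.22} → pass.
TC (methods 1·2): 0.41 vs {0.23, 0.29, 0.17, 0.26} → pass.
TC (methods 1·3): 0.42 vs {0.27, 0.35, 0.17, 0.26} → pass.
TC (methods 2·3): 0.59 vs {0.33, 0.33, 0.22, 0.32} → pass.
0 of 9 fail.

0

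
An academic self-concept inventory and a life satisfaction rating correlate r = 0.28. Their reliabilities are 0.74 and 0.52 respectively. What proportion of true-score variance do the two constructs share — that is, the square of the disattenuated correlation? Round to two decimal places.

Disattenuated r = 0.28 / √(0.74 × 0.52) = 0.28 / 0.6203 = 0.4514.
Shared true-score variance = 0.4514² = 0.2038 ≈ 0.20.

0.20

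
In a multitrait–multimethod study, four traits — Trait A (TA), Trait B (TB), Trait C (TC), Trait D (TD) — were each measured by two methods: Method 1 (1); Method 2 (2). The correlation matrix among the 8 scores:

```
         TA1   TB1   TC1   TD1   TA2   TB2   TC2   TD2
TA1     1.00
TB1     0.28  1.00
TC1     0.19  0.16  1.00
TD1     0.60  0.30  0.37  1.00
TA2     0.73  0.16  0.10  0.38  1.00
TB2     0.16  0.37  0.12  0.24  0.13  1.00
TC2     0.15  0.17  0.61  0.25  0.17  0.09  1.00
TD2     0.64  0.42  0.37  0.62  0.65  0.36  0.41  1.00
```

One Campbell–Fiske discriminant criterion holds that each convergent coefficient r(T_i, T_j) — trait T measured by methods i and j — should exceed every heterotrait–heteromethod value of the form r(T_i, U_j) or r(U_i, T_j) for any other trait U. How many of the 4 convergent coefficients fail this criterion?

2

Each convergent coefficient versus the relevant comparison correlations:
TA (methods 1·2): 0.73 vs {0.16, 0.16, 0.15, 0.10, 0.64, 0.38} → pass.
TB (methods 1·2): 0.37 vs {0.16, 0.16, 0.17, 0.12, 0.42, 0.24} → fail.
TC (methods 1·2): 0.61 vs {0.10, 0.15, 0.12, 0.17, 0.37, 0.25} → pass.
TD (methods 1·2): 0.62 vs {0.38, 0.64, 0.24, 0.42, 0.25, 0.37} → fail.
2 of 4 fail.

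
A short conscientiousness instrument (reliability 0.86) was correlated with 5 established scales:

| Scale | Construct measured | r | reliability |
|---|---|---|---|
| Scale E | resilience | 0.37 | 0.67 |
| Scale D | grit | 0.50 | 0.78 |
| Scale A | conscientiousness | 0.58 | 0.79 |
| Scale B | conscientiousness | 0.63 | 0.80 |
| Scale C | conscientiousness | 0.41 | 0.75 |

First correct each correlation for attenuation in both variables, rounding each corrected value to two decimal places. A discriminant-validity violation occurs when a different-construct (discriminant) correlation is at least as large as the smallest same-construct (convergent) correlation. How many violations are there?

1

Disattenuated r (r / √(r_scale · r_new)):
  Scale E (disc): 0.37 / √(0.67·0.86) = 0.49
  Scale D (disc): 0.50 / √(0.78·0.86) = 0.61
  Scale A (conv): 0.58 / √(0.79·0.86) = 0.70
  Scale B (conv): 0.63 / √(0.80·0.86) = 0.76
  Scale C (conv): 0.41 / √(0.75·0.86) = 0.51
Smallest convergent = 0.51. Discriminant values: 0.49, 0.61; count ≥ 0.51 → 1.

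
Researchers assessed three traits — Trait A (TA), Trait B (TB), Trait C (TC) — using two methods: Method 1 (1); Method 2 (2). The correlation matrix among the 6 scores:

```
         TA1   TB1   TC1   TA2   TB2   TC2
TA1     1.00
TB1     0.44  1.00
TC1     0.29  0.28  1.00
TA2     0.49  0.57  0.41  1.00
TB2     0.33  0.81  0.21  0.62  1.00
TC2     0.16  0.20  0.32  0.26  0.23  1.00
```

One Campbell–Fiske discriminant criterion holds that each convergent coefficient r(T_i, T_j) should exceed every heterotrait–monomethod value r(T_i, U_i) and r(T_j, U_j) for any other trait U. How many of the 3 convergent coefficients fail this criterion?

Each convergent coefficient versus the relevant comparison correlations:
TA (methods 1·2): 0.49 vs {0.44, 0.62, 0.29, 0.26} → fail.
TB (methods 1·2): 0.81 vs {0.44, 0.62, 0.28, 0.23} → pass.
TC (methods 1·2): 0.32 vs {0.29, 0.26, 0.28, 0.23} → pass.
1 of 3 fail.

1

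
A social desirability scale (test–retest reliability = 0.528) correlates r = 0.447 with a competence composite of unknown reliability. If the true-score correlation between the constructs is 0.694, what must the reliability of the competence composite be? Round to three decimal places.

r_true = r_obs / √(r_xx · r_yy) ⇒ 0.694 = 0.447 / √(0.528 · r_yy).
√(0.528 · r_yy) = 0.447 / 0.694 = 0.6441; 0.528 · r_yy = 0.4149; r_yy = 0.4149 / 0.528 ≈ 0.786.

0.786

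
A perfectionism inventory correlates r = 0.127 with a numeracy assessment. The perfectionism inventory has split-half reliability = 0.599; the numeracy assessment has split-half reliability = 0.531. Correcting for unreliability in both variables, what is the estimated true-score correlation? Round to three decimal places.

r_true = r_obs / √(r_xx · r_yy) = 0.127 / √(0.599 × 0.531) = 0.127 / √0.318069 = 0.127 / 0.5640 ≈ 0.225.

0.225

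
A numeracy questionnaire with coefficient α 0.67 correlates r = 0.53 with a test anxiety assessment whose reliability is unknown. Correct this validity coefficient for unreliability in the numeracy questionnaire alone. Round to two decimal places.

Single correction: r_c = r_obs / √r_xx = 0.53 / √0.67 = 0.53 / 0.8185 ≈ 0.65.

0.65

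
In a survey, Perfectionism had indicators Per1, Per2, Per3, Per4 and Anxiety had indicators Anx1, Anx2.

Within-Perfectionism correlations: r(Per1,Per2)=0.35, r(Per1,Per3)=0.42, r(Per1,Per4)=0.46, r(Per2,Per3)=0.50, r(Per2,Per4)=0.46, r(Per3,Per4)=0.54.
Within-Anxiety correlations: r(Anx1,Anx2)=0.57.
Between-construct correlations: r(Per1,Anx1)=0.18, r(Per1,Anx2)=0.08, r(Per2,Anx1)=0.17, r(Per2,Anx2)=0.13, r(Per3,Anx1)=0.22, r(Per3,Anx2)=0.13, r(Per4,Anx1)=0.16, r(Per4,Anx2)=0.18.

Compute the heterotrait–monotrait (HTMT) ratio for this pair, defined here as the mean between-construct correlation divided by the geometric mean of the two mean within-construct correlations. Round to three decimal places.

Mean heterotrait r = 1.25/8 = 0.1563.
Mean within-Per = 2.73/6 = 0.4550; mean within-Anx = 0.57/1 = 0.5700.
Geometric mean = √(0.4550 × 0.5700) = 0.5093.
HTMT = 0.1563 / 0.5093 = 0.307.

0.307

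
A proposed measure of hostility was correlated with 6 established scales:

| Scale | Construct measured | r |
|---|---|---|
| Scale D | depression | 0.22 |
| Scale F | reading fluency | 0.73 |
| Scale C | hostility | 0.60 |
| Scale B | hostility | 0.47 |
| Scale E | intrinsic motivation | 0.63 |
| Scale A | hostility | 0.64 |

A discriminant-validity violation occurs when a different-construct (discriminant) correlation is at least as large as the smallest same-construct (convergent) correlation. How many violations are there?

2

Convergent (same construct = hostility): Scale C, Scale B, Scale A.
Smallest convergent = 0.47. Discriminant values: 0.22, 0.73, 0.63; count ≥ 0.47 → 2.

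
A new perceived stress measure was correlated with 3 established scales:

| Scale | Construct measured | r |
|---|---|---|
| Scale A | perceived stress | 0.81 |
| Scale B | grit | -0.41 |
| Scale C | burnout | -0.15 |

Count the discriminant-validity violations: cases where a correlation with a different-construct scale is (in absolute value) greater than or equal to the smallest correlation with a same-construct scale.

0

Convergent (same construct = perceived stress): Scale A.
Smallest convergent = 0.81. Discriminant |r|: 0.41, 0.15; count ≥ 0.81 → 0.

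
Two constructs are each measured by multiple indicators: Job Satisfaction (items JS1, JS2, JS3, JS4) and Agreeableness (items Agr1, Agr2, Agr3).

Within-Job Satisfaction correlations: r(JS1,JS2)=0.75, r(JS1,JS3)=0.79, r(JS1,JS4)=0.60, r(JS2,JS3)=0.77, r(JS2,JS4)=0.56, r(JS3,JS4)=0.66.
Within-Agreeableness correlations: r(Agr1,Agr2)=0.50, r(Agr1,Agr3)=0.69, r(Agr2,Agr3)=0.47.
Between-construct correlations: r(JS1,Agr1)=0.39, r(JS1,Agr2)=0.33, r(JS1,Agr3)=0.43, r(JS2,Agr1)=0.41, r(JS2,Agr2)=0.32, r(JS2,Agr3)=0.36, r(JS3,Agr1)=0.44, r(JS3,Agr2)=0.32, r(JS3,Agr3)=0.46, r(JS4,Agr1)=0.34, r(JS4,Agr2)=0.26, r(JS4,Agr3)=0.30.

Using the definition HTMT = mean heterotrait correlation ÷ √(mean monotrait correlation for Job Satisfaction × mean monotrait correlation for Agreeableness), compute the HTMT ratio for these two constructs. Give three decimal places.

Mean heterotrait r = 4.36/12 = 0.3633.
Mean within-JS = 4.13/6 = 0.6883; mean within-Agr = 1.66/3 = 0.5533.
Geometric mean = √(0.6883 × 0.5533) = 0.6171.
HTMT = 0.3633 / 0.6171 = 0.589.

0.589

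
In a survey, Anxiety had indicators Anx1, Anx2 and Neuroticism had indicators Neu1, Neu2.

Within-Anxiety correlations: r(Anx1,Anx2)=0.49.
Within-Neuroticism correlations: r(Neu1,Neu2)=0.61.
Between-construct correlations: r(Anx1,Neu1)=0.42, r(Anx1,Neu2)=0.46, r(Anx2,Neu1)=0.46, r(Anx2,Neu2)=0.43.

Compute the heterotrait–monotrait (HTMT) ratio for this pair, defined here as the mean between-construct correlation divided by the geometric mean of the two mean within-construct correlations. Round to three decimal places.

Mean heterotrait r = 1.77/4 = 0.4425.
Mean within-Anx = 0.49/1 = 0.4900; mean within-Neu = 0.61/1 = 0.6100.
Geometric mean = √(0.4900 × 0.6100) = 0.5467.
HTMT = 0.4425 / 0.5467 = 0.809.

0.809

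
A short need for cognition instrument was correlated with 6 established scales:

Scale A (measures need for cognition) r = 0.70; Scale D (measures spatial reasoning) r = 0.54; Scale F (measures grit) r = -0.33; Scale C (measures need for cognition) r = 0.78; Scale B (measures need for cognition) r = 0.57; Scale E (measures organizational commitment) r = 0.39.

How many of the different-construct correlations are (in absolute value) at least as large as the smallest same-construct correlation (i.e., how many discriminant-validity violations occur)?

Convergent (same construct = need for cognition): Scale A, Scale C, Scale B.
Smallest convergent = 0.57. Discriminant |r|: 0.54, 0.33, 0.39; count ≥ 0.57 → 0.

0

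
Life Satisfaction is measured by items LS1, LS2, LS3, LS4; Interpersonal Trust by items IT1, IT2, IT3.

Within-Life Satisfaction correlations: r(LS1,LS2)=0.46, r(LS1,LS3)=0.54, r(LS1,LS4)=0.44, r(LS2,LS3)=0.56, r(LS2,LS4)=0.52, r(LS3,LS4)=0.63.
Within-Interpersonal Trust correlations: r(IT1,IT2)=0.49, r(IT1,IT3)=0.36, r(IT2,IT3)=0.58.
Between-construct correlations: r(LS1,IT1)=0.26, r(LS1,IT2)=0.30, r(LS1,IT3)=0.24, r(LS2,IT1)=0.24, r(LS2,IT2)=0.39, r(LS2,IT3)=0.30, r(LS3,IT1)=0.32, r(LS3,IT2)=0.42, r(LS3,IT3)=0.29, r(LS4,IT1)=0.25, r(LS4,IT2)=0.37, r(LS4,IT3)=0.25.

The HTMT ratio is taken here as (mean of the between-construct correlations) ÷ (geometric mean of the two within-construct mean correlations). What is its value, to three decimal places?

Mean between = 3.63/12 = 0.3025.
Mean within-LS = 3.15/6 = 0.5250; mean within-IT = 1.43/3 = 0.4767.
Geometric mean = √(0.5250 × 0.4767) = 0.5003.
HTMT = 0.3025 / 0.5003 = 0.605.

0.605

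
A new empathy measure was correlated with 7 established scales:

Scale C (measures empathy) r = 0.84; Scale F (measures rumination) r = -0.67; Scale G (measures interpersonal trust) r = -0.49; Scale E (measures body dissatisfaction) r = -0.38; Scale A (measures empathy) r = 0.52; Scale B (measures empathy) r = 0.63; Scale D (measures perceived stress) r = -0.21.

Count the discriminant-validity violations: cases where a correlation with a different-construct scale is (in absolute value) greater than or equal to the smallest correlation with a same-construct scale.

1

Convergent (same construct = empathy): Scale C, Scale A, Scale B.
Smallest convergent = 0.52. Discriminant |r|: 0.67, 0.49, 0.38, 0.21; count ≥ 0.52 → 1.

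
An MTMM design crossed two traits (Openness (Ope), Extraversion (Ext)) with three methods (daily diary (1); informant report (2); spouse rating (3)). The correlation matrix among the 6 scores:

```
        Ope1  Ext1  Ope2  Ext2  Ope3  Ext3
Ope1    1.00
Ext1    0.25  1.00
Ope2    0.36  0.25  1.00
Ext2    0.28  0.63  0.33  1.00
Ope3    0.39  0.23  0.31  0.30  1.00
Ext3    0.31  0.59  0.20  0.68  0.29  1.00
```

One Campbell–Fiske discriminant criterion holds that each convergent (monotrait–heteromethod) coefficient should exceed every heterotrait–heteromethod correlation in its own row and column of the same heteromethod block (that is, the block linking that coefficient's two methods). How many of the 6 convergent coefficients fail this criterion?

0

Convergent coefficients and their comparison sets:
Ope (methods 1·2): 0.36 vs {0.28, 0.25} → pass.
Ope (methods 1·3): 0.39 vs {0.31, 0.23} → pass.
Ope (methods 2·3): 0.31 vs {0.20, 0.30} → pass.
Ext (methods 1·2): 0.63 vs {0.25, 0.28} → pass.
Ext (methods 1·3): 0.59 vs {0.23, 0.31} → pass.
Ext (methods 2·3): 0.68 vs {0.30, 0.20} → pass.
0 of 6 fail.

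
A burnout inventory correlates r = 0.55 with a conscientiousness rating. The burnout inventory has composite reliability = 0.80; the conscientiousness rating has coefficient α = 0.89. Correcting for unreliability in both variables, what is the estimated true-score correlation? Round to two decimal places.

r_true = r_obs / √(r_xx · r_yy) = 0.55 / √(0.80 × 0.89) = 0.55 / √0.7120 = 0.55 / 0.8438 ≈ 0.65.

0.65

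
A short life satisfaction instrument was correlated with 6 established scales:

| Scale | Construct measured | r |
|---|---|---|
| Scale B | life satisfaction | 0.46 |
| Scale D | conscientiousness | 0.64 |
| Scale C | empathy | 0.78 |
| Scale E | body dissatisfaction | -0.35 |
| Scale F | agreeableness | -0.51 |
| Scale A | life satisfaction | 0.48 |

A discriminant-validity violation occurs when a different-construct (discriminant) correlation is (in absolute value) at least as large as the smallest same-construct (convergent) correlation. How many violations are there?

Convergent (same construct = life satisfaction): Scale B, Scale A.
Smallest convergent = 0.46. Discriminant |r|: 0.64, 0.78, 0.35, 0.51; count ≥ 0.46 → 3.

3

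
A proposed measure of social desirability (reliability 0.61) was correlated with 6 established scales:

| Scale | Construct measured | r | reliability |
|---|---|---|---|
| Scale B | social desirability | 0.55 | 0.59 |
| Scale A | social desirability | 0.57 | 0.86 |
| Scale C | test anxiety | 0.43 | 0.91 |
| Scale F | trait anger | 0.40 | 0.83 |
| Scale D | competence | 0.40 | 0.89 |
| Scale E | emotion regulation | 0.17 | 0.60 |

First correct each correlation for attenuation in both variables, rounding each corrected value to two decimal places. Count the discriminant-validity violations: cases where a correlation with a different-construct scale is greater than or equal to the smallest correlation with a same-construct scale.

Disattenuated r (r / √(r_scale · r_new)):
  Scale B (conv): 0.55 / √(0.59·0.61) = 0.92
  Scale A (conv): 0.57 / √(0.86·0.61) = 0.79
  Scale C (disc): 0.43 / √(0.91·0.61) = 0.58
  Scale F (disc): 0.40 / √(0.83·0.61) = 0.56
  Scale D (disc): 0.40 / √(0.89·0.61) = 0.54
  Scale E (disc): 0.17 / √(0.60·0.61) = 0.28
Smallest convergent = 0.79. Discriminant values: 0.58, 0.56, 0.54, 0.28; count ≥ 0.79 → 0.

0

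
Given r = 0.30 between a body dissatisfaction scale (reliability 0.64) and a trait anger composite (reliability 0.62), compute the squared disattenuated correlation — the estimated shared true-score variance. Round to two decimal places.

0.23

Disattenuated r = 0.30 / √(0.64 × 0.62) = 0.30 / 0.6299 = 0.4763.
Shared true-score variance = 0.4763² = 0.2269 ≈ 0.23.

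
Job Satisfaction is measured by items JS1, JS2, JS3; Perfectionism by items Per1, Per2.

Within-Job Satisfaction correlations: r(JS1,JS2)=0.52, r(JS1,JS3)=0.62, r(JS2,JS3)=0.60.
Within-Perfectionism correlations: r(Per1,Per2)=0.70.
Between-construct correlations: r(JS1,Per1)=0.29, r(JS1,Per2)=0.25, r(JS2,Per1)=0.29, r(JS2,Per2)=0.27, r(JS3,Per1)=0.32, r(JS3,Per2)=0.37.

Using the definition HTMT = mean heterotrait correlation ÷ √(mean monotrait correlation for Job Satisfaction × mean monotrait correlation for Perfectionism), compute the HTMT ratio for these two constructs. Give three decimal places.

Mean heterotrait r = 1.79/6 = 0.2983.
Mean within-JS = 1.74/3 = 0.5800; mean within-Per = 0.70/1 = 0.7000.
Geometric mean = √(0.5800 × 0.7000) = 0.6372.
HTMT = 0.2983 / 0.6372 = 0.468.

0.468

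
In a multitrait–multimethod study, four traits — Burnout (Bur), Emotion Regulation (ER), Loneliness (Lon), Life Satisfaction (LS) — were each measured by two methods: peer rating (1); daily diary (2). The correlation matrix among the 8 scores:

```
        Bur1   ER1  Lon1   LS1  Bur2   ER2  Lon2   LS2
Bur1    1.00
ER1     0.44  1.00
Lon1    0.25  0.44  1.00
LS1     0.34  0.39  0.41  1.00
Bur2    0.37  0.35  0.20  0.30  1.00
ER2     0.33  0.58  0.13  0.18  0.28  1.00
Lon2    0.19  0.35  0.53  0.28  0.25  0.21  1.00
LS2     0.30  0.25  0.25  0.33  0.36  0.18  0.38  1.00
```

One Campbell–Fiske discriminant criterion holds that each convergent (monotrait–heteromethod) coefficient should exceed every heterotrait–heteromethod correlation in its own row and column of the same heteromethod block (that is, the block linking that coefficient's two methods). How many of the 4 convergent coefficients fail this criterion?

0

Convergent coefficients and their comparison sets:
Bur (methods 1·2): 0.37 vs {0.33, 0.35, 0.19, 0.20, 0.30, 0.30} → pass.
ER (methods 1·2): 0.58 vs {0.35, 0.33, 0.35, 0.13, 0.25, 0.18} → pass.
Lon (methods 1·2): 0.53 vs {0.20, 0.19, 0.13, 0.35, 0.25, 0.28} → pass.
LS (methods 1·2): 0.33 vs {0.30, 0.30, 0.18, 0.25, 0.28, 0.25} → pass.
0 of 4 fail.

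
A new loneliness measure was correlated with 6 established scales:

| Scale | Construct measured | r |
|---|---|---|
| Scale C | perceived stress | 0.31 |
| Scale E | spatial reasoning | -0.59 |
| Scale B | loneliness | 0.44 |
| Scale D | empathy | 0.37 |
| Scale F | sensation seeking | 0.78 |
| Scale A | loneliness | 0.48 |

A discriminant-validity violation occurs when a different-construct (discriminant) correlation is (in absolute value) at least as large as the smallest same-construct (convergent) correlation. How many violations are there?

Convergent (same construct = loneliness): Scale B, Scale A.
Smallest convergent = 0.44. Discriminant |r|: 0.31, 0.59, 0.37, 0.78; count ≥ 0.44 → 2.

2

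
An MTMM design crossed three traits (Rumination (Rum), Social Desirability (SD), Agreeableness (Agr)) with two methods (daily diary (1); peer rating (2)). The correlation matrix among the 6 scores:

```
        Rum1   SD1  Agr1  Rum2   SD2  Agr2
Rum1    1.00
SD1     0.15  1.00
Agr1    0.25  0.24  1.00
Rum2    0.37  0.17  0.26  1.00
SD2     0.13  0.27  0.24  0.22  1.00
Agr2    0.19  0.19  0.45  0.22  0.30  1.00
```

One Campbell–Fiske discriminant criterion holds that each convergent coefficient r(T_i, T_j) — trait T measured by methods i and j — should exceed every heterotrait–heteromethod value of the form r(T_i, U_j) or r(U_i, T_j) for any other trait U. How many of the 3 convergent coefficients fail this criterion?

Each convergent coefficient versus the relevant comparison correlations:
Rum (methods 1·2): 0.37 vs {0.13, 0.17, 0.19, 0.26} → pass.
SD (methods 1·2): 0.27 vs {0.17, 0.13, 0.19, 0.24} → pass.
Agr (methods 1·2): 0.45 vs {0.26, 0.19, 0.24, 0.19} → pass.
0 of 3 fail.

0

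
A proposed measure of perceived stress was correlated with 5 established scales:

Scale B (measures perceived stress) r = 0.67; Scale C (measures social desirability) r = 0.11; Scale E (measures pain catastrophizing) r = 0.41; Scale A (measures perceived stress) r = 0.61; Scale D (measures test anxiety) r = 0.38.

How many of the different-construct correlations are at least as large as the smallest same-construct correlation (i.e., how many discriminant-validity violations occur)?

0

Convergent (same construct = perceived stress): Scale B, Scale A.
Smallest convergent = 0.61. Discriminant values: 0.11, 0.41, 0.38; count ≥ 0.61 → 0.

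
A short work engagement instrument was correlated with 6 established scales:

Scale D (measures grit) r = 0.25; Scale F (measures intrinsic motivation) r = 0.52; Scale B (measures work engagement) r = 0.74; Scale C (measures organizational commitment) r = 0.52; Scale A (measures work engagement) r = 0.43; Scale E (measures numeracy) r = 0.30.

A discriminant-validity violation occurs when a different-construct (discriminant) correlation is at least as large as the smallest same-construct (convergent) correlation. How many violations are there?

Convergent (same construct = work engagement): Scale B, Scale A.
Smallest convergent = 0.43. Discriminant values: 0.25, 0.52, 0.52, 0.30; count ≥ 0.43 → 2.

2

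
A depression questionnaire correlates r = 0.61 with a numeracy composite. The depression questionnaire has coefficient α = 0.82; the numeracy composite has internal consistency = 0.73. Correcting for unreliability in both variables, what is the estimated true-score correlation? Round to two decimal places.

r_true = r_obs / √(r_xx · r_yy) = 0.61 / √(0.82 × 0.73) = 0.61 / √0.5986 = 0.61 / 0.7737 ≈ 0.79.

0.79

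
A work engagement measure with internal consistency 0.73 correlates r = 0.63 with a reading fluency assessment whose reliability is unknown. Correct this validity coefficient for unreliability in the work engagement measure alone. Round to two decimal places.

Single correction: r_c = r_obs / √r_xx = 0.63 / √0.73 = 0.63 / 0.8544 ≈ 0.74.

0.74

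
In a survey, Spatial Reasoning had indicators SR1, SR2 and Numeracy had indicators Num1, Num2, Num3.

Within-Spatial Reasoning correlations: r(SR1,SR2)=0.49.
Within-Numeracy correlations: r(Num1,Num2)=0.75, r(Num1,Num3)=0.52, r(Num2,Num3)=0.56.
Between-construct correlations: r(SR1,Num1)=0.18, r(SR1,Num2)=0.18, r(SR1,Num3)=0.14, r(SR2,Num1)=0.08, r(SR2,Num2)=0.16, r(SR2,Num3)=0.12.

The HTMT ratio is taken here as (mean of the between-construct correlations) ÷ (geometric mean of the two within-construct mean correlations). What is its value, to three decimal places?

Between-construct mean = 0.86/6 = 0.1433.
Mean within-SR = 0.49/1 = 0.4900; mean within-Num = 1.83/3 = 0.6100.
Geometric mean = √(0.4900 × 0.6100) = 0.5467.
HTMT = 0.1433 / 0.5467 = 0.262.

0.262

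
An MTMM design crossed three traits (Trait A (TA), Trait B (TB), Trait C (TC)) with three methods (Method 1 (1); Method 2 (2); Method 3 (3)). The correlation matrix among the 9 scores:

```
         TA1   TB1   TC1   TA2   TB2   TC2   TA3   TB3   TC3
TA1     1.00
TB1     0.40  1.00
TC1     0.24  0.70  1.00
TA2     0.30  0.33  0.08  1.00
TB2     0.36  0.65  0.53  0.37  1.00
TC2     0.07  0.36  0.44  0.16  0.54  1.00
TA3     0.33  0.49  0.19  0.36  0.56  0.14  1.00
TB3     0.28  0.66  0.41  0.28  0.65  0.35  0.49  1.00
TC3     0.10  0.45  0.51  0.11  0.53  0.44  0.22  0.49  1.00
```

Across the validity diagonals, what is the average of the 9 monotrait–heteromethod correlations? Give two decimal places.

0.48

Convergent values: 0.30, 0.33, 0.36, 0.65, 0.66, 0.65, 0.44, 0.51, 0.44; mean = 4.34/9 = 0.48.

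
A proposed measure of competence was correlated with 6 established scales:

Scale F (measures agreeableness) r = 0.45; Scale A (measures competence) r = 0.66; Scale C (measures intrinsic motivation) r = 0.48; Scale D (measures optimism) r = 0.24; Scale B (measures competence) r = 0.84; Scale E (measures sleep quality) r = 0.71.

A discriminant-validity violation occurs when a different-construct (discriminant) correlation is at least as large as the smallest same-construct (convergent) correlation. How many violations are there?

Convergent (same construct = competence): Scale A, Scale B.
Smallest convergent = 0.66. Discriminant values: 0.45, 0.48, 0.24, 0.71; count ≥ 0.66 → 1.

1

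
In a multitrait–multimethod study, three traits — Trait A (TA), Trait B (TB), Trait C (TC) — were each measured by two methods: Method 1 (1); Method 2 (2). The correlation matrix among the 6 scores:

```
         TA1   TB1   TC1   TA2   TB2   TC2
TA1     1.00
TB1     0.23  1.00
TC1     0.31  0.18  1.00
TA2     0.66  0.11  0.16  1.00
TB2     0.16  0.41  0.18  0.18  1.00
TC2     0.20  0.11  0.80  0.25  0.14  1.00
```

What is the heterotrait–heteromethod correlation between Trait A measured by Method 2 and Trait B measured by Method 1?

Different traits and methods: r(TA2, TB1) = 0.11.

0.11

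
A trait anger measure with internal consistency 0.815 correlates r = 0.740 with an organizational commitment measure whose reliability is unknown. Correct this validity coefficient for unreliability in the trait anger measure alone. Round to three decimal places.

Single correction: r_c = r_obs / √r_xx = 0.740 / √0.815 = 0.740 / 0.9028 ≈ 0.820.

0.820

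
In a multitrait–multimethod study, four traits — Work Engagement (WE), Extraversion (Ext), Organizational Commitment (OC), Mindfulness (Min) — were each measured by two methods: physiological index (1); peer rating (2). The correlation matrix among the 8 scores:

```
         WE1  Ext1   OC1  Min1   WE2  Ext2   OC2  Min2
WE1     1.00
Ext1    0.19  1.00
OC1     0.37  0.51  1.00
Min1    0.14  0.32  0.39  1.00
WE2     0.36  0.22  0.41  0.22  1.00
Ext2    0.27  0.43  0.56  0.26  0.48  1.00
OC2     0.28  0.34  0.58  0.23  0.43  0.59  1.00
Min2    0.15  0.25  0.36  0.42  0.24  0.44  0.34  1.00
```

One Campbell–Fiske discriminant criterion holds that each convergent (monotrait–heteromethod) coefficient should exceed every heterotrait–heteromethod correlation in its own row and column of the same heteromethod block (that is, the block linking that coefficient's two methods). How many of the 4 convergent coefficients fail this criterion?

2

Each convergent coefficient versus the relevant comparison correlations:
WE (methods 1·2): 0.36 vs {0.27, 0.22, 0.28, 0.41, 0.15, 0.22} → fail.
Ext (methods 1·2): 0.43 vs {0.22, 0.27, 0.34, 0.56, 0.25, 0.26} → fail.
OC (methods 1·2): 0.58 vs {0.41, 0.28, 0.56, 0.34, 0.36, 0.23} → pass.
Min (methods 1·2): 0.42 vs {0.22, 0.15, 0.26, 0.25, 0.23, 0.36} → pass.
2 of 4 fail.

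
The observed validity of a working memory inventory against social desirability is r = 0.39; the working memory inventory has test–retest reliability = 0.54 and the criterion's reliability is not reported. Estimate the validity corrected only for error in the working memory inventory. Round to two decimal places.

0.53

Single correction: r_c = r_obs / √r_xx = 0.39 / √0.54 = 0.39 / 0.7348 ≈ 0.53.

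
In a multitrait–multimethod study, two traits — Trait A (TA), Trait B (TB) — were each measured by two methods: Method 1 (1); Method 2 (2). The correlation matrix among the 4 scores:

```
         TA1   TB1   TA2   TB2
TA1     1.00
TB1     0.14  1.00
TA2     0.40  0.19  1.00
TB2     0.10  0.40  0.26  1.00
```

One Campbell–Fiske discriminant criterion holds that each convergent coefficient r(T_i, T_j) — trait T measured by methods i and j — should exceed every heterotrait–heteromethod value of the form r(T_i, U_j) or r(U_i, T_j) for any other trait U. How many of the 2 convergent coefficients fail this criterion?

Checking each validity diagonal entry against its comparison values:
TA (methods 1·2): 0.40 vs {0.10, 0.19} → pass.
TB (methods 1·2): 0.40 vs {0.19, 0.10} → pass.
0 of 2 fail.

0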